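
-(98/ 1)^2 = -9604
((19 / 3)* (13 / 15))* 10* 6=988 / 3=329.33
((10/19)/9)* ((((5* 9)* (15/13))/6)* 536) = 271.26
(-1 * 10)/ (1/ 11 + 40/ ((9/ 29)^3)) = -80190/ 10731889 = -0.01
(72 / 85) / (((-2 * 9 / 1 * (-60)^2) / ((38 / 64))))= -19 / 2448000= -0.00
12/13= 0.92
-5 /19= -0.26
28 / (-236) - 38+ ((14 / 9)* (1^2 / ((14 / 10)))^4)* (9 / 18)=-6905788 / 182133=-37.92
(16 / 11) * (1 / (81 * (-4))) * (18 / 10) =-4 / 495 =-0.01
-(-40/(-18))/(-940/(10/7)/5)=50/2961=0.02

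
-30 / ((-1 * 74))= 15 / 37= 0.41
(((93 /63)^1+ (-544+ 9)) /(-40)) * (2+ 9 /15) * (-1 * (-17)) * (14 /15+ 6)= 32189092 /7875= 4087.50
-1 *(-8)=8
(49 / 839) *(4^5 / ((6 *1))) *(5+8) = 326144 / 2517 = 129.58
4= 4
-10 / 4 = -5 / 2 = -2.50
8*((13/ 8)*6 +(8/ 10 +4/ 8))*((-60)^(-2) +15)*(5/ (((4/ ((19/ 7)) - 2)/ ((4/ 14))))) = -226750199/ 63000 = -3599.21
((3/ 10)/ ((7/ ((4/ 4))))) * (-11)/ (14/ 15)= -99/ 196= -0.51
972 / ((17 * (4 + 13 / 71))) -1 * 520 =-94684 / 187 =-506.33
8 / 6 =4 / 3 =1.33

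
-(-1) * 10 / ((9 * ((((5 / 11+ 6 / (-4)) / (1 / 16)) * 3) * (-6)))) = 55 / 14904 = 0.00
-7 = -7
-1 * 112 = -112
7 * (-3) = -21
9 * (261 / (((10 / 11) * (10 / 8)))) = 51678 / 25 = 2067.12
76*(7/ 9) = 532/ 9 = 59.11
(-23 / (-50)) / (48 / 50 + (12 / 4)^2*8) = 23 / 3648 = 0.01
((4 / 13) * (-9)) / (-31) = 36 / 403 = 0.09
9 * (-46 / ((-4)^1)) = 207 / 2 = 103.50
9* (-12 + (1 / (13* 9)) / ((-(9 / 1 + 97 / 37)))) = -603757 / 5590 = -108.01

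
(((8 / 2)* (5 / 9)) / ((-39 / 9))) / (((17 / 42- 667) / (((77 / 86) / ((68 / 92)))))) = 247940 / 266055491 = 0.00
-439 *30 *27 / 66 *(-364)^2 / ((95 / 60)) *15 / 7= -201918225600 / 209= -966115911.96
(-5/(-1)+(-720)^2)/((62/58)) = 15033745/31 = 484959.52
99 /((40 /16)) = 198 /5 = 39.60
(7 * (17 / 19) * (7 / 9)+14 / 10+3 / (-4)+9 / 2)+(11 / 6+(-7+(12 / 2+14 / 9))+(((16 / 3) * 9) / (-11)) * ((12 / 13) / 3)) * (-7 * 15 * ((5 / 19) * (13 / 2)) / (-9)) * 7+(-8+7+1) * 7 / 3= 8812817 / 56430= 156.17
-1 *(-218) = 218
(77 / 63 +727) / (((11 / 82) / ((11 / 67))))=891.26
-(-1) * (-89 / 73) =-89 / 73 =-1.22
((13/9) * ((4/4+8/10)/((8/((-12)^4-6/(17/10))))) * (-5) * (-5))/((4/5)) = 28636725/136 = 210564.15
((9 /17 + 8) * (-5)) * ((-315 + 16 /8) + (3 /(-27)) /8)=16339325 /1224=13349.12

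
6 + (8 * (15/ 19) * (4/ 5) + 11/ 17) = 3779/ 323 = 11.70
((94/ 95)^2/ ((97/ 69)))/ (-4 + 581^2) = 203228/ 98501945575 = 0.00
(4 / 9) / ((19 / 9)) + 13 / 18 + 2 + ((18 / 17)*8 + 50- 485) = -2462791 / 5814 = -423.60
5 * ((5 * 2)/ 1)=50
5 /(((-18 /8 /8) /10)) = -1600 /9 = -177.78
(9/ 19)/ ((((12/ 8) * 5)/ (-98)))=-588/ 95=-6.19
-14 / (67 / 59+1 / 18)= -14868 / 1265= -11.75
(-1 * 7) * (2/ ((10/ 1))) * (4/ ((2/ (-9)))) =126/ 5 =25.20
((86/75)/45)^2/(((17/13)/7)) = 673036/193640625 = 0.00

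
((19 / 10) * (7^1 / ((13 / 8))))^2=66.99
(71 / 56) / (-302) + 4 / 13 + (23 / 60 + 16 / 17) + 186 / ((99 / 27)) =32287293869 / 616696080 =52.36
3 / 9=1 / 3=0.33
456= 456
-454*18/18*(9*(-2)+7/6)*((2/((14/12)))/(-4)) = -22927/7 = -3275.29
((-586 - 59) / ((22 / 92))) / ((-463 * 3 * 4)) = 4945 / 10186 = 0.49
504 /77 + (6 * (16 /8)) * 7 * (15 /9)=1612 /11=146.55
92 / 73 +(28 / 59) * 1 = 7472 / 4307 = 1.73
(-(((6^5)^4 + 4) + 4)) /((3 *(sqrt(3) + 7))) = -12796554540220444 /69 + 1828079220031492 *sqrt(3) /69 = -139568528273406.01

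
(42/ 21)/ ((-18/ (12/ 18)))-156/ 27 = -5.85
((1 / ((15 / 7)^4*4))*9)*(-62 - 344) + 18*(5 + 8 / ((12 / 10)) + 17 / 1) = 5317597 / 11250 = 472.68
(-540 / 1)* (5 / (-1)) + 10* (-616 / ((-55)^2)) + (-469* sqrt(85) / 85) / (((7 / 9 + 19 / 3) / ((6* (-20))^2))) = 148388 / 55 -189945* sqrt(85) / 17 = -100314.18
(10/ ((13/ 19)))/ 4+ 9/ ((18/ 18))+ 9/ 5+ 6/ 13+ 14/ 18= 18361/ 1170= 15.69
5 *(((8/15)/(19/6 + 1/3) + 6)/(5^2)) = 646/525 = 1.23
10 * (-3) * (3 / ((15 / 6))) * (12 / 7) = -432 / 7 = -61.71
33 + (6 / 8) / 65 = 33.01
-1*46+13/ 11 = -493/ 11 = -44.82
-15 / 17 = -0.88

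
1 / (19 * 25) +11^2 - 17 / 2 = 106877 / 950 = 112.50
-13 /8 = -1.62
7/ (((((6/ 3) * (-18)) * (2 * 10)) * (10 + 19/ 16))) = -7/ 8055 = -0.00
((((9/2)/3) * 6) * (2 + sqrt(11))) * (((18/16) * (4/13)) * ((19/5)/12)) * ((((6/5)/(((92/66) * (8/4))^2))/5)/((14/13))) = 1675971/29624000 + 1675971 * sqrt(11)/59248000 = 0.15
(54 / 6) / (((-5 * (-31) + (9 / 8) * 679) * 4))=18 / 7351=0.00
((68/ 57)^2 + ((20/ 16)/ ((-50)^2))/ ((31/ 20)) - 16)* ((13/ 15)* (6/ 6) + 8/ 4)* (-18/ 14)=6312948293/ 117505500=53.72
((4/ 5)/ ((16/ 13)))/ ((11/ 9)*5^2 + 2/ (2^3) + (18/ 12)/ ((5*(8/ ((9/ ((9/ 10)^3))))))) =351/ 16885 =0.02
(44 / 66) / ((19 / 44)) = 88 / 57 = 1.54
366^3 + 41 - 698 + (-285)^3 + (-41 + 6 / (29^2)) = 21763459399 / 841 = 25878073.01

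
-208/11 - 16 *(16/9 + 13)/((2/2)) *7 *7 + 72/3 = -1146488/99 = -11580.69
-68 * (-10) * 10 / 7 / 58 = 3400 / 203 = 16.75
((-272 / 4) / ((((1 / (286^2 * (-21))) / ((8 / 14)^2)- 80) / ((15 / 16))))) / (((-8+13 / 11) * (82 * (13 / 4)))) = -28238496 / 64389812635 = -0.00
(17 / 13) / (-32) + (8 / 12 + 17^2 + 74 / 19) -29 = 6272311 / 23712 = 264.52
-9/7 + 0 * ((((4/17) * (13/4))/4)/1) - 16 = -121/7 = -17.29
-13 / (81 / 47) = -611 / 81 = -7.54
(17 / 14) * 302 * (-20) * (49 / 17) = -21140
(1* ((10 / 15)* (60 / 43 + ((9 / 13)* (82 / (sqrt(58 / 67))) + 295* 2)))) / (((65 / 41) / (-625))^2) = 6461343750* sqrt(3886) / 63713 + 1335869687500 / 21801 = 67597494.38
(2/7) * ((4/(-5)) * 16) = -128/35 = -3.66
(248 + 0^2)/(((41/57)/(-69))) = -975384/41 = -23789.85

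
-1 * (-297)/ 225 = 33/ 25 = 1.32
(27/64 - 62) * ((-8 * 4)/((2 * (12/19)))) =74879/48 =1559.98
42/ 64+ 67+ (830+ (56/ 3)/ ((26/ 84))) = 398513/ 416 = 957.96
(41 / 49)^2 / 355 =1681 / 852355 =0.00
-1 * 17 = -17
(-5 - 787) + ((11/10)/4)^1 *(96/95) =-376068/475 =-791.72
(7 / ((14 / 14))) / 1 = 7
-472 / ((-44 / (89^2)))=934678 / 11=84970.73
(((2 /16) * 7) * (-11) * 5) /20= -77 /32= -2.41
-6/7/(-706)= 0.00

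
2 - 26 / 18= 0.56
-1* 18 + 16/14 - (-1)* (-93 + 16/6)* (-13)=24307/21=1157.48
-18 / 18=-1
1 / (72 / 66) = 11 / 12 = 0.92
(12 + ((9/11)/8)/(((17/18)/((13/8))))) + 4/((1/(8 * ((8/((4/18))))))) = 6966429/5984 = 1164.18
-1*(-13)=13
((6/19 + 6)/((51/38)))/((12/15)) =100/17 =5.88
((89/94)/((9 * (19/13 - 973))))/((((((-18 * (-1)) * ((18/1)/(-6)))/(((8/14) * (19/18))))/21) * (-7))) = -21983/6058383660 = -0.00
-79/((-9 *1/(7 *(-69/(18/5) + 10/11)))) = -666365/594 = -1121.83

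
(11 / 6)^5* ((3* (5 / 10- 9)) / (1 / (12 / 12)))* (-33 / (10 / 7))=210815759 / 17280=12199.99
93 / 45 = 31 / 15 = 2.07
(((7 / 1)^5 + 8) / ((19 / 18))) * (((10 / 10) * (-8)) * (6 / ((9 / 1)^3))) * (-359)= 3388960 / 9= 376551.11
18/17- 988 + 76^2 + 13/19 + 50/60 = 9284137/1938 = 4790.58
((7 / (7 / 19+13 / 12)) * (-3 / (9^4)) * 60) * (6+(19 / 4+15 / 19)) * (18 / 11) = -245560 / 98307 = -2.50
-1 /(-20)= 0.05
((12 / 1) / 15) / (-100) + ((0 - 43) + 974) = 116374 / 125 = 930.99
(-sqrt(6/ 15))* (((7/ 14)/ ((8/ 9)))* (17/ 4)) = -153* sqrt(10)/ 320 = -1.51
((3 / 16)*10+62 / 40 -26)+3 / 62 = -27933 / 1240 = -22.53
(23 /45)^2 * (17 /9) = 0.49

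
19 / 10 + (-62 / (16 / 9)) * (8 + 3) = -15269 / 40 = -381.72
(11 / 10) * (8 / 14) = 22 / 35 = 0.63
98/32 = 49/16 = 3.06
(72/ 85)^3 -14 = -8224502/ 614125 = -13.39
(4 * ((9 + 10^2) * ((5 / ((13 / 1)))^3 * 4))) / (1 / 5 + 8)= 1090000 / 90077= 12.10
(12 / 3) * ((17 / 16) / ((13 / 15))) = 255 / 52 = 4.90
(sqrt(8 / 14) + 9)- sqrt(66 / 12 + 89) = -3 * sqrt(42) / 2 + 2 * sqrt(7) / 7 + 9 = 0.03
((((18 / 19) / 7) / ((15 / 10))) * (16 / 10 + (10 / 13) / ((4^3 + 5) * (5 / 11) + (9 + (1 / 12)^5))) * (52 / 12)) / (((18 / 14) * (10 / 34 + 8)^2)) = 0.01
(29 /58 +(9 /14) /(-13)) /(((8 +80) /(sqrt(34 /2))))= 41 * sqrt(17) /8008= 0.02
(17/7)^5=1419857/16807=84.48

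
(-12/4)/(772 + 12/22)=-33/8498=-0.00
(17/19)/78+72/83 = 0.88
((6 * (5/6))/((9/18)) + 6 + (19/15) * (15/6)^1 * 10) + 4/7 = 1013/21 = 48.24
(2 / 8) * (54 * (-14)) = -189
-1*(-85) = 85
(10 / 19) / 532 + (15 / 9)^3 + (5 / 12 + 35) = 10929545 / 272916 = 40.05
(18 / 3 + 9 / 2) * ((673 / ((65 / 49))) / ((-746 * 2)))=-692517 / 193960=-3.57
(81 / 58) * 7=567 / 58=9.78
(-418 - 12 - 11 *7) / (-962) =39 / 74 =0.53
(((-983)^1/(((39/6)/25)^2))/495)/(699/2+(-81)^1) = -983000/8984547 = -0.11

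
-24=-24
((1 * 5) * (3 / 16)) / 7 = 15 / 112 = 0.13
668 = 668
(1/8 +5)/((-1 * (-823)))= 41/6584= 0.01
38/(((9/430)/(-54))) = -98040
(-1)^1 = -1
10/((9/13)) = 130/9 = 14.44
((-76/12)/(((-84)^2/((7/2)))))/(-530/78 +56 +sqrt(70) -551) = 3211 * sqrt(70)/257294304960 +483379/77188291488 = 0.00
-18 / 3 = -6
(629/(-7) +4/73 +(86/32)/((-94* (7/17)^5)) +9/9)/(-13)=168321608435/23988563872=7.02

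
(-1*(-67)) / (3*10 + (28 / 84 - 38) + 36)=201 / 85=2.36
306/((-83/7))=-2142/83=-25.81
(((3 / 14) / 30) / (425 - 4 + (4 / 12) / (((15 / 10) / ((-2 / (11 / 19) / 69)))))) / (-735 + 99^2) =2277 / 1216682887000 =0.00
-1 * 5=-5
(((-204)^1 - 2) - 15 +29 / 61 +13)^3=-8937348.53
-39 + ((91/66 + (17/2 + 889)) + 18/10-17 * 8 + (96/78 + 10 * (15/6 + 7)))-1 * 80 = 1591396/2145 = 741.91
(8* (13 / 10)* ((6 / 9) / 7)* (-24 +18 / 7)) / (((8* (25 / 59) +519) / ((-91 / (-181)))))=-797680 / 39050207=-0.02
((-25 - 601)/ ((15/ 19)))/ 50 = -5947/ 375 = -15.86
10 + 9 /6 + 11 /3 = 91 /6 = 15.17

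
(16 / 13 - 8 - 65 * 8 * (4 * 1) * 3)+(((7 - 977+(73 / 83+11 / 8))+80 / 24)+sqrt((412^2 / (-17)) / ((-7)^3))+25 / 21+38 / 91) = -1306893775 / 181272+412 * sqrt(119) / 833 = -7204.18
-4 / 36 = -1 / 9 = -0.11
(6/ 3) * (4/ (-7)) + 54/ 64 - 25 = -5667/ 224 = -25.30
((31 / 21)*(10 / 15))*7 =62 / 9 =6.89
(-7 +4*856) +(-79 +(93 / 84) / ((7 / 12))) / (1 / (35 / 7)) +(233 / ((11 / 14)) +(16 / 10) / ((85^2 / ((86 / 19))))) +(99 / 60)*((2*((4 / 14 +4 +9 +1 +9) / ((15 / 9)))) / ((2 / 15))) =5436622325753 / 1479824500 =3673.83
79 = 79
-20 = -20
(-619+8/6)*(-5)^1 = 9265/3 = 3088.33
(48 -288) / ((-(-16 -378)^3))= -30 / 7645373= -0.00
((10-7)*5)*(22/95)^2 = 1452/1805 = 0.80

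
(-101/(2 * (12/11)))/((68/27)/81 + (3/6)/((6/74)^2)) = -809919/1331212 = -0.61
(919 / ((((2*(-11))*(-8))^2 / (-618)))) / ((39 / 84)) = -1987797 / 50336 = -39.49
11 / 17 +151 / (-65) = -1852 / 1105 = -1.68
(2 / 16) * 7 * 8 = 7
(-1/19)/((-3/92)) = 92/57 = 1.61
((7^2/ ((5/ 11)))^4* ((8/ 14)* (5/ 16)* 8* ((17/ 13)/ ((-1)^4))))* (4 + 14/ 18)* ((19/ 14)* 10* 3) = 47847577472002/ 975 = 49074438432.82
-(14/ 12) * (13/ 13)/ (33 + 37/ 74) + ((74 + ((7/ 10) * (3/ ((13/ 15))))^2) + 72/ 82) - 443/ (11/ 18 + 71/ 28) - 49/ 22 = -232843591207/ 3738084636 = -62.29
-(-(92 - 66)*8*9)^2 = -3504384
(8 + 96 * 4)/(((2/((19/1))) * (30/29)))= 53998/15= 3599.87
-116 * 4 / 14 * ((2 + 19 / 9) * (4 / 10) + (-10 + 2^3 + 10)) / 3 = -14384 / 135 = -106.55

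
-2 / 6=-1 / 3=-0.33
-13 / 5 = -2.60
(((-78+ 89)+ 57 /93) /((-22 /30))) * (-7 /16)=6.93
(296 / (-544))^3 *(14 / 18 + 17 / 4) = -0.81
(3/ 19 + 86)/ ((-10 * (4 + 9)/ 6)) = -4911/ 1235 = -3.98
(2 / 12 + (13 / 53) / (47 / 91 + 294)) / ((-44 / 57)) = -0.22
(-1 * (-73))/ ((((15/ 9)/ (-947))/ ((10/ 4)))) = -207393/ 2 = -103696.50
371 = 371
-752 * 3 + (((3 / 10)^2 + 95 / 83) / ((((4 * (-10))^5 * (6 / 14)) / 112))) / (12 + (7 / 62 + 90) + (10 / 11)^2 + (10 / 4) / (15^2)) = -416500022623762165059 / 184618804352000000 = -2256.00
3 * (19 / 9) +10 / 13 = 277 / 39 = 7.10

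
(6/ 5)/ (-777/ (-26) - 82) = -156/ 6775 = -0.02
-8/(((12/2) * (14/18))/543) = -6516/7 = -930.86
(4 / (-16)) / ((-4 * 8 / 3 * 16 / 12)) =0.02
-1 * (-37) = 37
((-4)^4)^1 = 256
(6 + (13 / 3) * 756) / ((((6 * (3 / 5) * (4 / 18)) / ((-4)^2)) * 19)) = 65640 / 19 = 3454.74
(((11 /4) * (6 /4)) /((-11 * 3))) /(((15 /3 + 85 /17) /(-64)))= 4 /5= 0.80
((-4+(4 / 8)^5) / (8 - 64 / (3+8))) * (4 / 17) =-1397 / 3264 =-0.43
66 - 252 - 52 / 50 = -4676 / 25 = -187.04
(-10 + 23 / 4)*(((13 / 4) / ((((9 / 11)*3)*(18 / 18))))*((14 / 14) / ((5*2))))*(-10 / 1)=2431 / 432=5.63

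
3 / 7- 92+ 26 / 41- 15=-30404 / 287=-105.94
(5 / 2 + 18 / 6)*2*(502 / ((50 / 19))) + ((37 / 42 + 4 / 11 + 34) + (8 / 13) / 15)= 106788963 / 50050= 2133.65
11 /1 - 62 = -51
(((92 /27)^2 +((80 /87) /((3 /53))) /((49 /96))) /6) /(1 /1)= 22498792 /3107727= 7.24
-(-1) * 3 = 3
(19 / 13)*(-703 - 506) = -1767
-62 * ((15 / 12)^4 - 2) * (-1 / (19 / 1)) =3503 / 2432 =1.44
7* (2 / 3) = 14 / 3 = 4.67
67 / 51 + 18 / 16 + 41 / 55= 71453 / 22440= 3.18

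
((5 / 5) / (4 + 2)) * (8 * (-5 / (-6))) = 10 / 9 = 1.11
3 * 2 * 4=24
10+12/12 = 11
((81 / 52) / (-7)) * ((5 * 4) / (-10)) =81 / 182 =0.45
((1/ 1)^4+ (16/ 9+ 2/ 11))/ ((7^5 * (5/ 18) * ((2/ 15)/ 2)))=1758/ 184877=0.01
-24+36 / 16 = -87 / 4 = -21.75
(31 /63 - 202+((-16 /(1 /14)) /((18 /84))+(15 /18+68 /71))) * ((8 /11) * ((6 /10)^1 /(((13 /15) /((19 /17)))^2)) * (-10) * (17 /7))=2412538235400 /109946837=21942.77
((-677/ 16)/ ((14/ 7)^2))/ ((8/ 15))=-10155/ 512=-19.83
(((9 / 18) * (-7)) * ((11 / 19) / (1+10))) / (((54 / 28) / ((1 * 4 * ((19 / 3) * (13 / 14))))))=-182 / 81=-2.25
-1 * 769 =-769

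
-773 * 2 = -1546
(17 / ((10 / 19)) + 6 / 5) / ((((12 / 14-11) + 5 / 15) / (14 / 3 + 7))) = -16415 / 412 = -39.84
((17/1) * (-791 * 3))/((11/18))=-726138/11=-66012.55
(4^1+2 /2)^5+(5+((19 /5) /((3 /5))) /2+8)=18847 /6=3141.17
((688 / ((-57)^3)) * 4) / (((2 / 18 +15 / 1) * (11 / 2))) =-688 / 3847899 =-0.00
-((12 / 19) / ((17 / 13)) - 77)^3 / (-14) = -15096693725875 / 471775738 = -31999.72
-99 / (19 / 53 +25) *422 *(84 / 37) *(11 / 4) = -12178287 / 1184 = -10285.72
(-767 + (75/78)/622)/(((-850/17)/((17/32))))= 210866283/25875200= 8.15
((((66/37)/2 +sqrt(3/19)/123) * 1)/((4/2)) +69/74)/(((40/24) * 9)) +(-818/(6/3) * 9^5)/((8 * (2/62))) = -138506219999/1480 +sqrt(57)/70110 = -93585283.78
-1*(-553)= 553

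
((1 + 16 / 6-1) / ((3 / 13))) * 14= 1456 / 9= 161.78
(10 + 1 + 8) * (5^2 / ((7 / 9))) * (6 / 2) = 12825 / 7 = 1832.14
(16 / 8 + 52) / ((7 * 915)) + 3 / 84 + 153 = 1306997 / 8540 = 153.04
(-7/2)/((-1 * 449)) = 7/898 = 0.01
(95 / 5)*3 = 57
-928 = -928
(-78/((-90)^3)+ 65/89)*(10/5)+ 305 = 1656957407/5406750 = 306.46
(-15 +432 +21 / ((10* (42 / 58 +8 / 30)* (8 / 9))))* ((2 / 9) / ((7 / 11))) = 10604275 / 72408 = 146.45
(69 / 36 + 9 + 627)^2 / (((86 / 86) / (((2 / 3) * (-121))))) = -7090482025 / 216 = -32826305.67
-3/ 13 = -0.23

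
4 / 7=0.57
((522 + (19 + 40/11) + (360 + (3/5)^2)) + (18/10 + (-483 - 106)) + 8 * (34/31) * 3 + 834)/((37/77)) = 2451.76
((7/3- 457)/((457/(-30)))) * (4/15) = 10912/1371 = 7.96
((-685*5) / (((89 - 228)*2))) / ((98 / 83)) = 10.43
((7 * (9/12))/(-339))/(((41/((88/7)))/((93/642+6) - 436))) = 2.04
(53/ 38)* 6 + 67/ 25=5248/ 475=11.05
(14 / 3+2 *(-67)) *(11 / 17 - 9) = 55096 / 51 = 1080.31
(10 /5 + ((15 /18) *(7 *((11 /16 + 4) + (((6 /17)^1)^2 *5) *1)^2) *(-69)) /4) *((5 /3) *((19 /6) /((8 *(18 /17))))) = -46077950520355 /26080247808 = -1766.78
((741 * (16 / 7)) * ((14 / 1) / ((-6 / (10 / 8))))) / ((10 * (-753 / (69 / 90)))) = 5681 / 11295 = 0.50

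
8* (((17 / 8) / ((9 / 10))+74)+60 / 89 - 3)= 474418 / 801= 592.28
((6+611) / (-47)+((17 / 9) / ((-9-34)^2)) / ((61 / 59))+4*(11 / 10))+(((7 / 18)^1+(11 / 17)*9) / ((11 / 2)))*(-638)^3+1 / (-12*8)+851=-12688595505096260503 / 43256837280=-293331558.73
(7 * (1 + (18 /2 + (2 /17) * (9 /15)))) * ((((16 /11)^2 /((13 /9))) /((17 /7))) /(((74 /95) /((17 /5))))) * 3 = 2754210816 /4947085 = 556.73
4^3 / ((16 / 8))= 32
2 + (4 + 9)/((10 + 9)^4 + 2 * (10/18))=180455/90223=2.00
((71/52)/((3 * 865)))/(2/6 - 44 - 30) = -71/9940580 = -0.00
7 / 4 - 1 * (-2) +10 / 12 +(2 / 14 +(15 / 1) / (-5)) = 145 / 84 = 1.73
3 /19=0.16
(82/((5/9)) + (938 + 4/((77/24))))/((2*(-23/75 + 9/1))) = 1569135/25102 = 62.51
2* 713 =1426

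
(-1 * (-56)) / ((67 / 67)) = 56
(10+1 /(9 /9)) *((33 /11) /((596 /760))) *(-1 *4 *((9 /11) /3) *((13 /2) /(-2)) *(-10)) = -222300 /149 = -1491.95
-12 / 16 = -3 / 4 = -0.75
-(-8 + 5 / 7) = 51 / 7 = 7.29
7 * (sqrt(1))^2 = 7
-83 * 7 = -581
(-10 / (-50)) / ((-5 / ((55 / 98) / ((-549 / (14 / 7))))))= 11 / 134505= 0.00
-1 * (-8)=8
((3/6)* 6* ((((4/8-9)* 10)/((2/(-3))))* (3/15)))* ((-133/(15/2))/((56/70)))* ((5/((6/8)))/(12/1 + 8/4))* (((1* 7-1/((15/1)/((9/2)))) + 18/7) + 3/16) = -1710931/224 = -7638.08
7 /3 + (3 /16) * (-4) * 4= -2 /3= -0.67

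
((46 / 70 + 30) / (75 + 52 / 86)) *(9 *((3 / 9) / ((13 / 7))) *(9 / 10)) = 1245753 / 2113150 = 0.59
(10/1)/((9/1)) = 10/9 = 1.11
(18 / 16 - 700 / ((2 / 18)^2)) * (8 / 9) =-50399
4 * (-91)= -364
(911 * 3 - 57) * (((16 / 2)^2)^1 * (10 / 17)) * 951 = 95807096.47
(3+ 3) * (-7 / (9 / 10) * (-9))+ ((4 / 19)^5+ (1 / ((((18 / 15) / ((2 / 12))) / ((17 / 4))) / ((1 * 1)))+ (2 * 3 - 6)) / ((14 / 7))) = 299719698367 / 713116512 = 420.30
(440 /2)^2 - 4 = 48396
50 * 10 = 500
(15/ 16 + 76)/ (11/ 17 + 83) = 20927/ 22752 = 0.92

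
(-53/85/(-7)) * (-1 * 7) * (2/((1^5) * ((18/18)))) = -106/85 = -1.25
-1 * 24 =-24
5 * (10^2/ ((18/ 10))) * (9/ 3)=2500/ 3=833.33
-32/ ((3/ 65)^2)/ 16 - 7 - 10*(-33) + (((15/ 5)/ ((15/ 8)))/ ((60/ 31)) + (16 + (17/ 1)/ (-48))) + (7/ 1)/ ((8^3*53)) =-599.42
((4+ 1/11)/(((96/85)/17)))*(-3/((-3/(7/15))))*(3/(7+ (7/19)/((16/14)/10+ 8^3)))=12.31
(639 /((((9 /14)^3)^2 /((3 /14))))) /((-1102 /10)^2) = 954637600 /5975778483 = 0.16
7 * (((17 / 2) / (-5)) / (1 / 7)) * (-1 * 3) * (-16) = -19992 / 5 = -3998.40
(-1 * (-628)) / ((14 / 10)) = 3140 / 7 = 448.57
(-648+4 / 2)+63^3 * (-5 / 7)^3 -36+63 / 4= -367165 / 4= -91791.25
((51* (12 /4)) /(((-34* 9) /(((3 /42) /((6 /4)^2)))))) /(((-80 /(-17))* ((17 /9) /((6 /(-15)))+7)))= -17 /11480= -0.00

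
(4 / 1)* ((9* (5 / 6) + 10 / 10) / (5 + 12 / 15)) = 5.86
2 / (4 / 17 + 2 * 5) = 17 / 87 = 0.20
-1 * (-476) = 476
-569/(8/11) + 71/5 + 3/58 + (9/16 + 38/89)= -158397789/206480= -767.13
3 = 3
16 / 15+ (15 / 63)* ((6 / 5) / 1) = 142 / 105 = 1.35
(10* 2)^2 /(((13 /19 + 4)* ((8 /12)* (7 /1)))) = 11400 /623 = 18.30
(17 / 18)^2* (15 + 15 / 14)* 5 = 36125 / 504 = 71.68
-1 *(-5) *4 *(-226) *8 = -36160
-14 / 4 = -7 / 2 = -3.50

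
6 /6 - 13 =-12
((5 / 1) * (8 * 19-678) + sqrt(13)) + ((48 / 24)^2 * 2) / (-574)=-754814 / 287 + sqrt(13)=-2626.41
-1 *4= -4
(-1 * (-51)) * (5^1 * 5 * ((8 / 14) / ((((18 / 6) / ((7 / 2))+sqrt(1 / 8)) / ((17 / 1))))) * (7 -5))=20460.48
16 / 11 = 1.45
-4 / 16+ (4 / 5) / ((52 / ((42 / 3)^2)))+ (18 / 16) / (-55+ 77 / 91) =2.74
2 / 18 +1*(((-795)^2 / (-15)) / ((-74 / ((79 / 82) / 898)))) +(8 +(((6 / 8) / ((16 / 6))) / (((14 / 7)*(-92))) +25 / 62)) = 10208780188349 / 1118932598016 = 9.12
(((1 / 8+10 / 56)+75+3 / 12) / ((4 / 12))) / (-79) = -12693 / 4424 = -2.87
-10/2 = -5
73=73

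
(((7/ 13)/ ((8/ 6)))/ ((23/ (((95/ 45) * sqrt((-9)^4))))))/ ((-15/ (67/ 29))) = -80199/ 173420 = -0.46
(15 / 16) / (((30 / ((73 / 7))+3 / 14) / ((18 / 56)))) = 365 / 3744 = 0.10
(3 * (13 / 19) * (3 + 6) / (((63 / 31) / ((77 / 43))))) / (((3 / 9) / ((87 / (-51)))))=-1157013 / 13889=-83.30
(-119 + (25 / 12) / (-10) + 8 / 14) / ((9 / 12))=-19931 / 126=-158.18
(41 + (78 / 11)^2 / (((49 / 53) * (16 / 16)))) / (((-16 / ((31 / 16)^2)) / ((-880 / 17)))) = 2717424505 / 2345728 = 1158.46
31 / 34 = 0.91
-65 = -65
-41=-41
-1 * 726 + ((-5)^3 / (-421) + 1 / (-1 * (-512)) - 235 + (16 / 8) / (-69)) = -14289023623 / 14873088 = -960.73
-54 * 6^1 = -324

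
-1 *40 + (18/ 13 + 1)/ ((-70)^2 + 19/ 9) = -22941601/ 573547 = -40.00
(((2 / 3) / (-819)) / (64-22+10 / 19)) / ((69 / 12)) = -19 / 5707611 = -0.00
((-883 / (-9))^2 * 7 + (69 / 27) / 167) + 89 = 912660551 / 13527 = 67469.55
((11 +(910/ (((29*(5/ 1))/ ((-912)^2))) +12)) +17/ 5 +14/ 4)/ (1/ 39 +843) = 59037527289/ 9534620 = 6191.91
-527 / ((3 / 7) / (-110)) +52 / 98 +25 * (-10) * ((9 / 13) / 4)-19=516740495 / 3822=135201.59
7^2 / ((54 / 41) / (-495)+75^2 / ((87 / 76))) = 3204355 / 321337326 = 0.01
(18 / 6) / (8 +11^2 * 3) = 3 / 371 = 0.01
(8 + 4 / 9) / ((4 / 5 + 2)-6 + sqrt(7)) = -6080 / 729-1900 * sqrt(7) / 729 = -15.24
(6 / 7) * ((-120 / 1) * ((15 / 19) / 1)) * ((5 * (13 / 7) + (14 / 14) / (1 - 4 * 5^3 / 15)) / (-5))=13573440 / 90307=150.30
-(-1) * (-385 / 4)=-385 / 4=-96.25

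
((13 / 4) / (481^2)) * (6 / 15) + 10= 1779701 / 177970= 10.00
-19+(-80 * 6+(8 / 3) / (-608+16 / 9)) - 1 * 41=-368283 / 682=-540.00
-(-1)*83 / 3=83 / 3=27.67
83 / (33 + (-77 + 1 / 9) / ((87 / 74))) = -64989 / 25369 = -2.56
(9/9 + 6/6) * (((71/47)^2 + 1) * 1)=14500/2209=6.56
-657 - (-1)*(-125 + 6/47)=-36748/47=-781.87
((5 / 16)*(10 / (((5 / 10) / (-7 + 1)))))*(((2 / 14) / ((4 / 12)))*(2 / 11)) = -225 / 77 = -2.92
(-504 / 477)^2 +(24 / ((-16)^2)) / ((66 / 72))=301249 / 247192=1.22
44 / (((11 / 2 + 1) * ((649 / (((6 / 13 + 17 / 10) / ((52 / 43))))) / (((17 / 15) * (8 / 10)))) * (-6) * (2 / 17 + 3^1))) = -0.00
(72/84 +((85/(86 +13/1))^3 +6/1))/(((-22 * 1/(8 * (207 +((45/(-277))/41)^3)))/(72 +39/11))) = -42592.35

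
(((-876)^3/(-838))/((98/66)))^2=123024759706150511616/421521961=291858482092.59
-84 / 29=-2.90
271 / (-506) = -271 / 506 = -0.54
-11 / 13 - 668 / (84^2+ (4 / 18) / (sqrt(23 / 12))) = -23634204289 / 25120721795+ 501*sqrt(69) / 1932363215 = -0.94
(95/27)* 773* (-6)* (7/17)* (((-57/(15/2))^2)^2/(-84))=15312196216/57375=266879.24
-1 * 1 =-1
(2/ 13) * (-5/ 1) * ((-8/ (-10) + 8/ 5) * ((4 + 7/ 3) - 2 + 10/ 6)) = -144/ 13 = -11.08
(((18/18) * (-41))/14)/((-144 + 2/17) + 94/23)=16031/765240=0.02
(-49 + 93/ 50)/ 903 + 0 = -0.05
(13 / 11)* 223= 2899 / 11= 263.55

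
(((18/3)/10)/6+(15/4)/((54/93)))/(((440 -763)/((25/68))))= -3935/527136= -0.01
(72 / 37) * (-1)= -1.95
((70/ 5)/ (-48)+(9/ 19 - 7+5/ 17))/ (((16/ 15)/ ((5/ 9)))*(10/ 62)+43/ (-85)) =7838815/ 235752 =33.25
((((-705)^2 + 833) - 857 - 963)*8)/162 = 661384/27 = 24495.70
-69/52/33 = -0.04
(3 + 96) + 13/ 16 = 1597/ 16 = 99.81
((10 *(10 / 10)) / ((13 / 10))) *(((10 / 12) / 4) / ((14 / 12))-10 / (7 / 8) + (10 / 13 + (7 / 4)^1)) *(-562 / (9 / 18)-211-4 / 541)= 8197412650 / 91429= 89658.78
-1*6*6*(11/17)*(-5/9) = 220/17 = 12.94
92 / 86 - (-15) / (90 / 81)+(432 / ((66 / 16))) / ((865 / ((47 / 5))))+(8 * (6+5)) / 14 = 629898813 / 28640150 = 21.99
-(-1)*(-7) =-7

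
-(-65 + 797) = -732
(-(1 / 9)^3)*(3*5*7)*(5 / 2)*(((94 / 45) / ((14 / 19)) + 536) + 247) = -618845 / 2187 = -282.97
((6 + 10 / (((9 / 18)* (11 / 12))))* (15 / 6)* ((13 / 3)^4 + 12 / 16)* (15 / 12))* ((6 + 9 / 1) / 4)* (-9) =-1036725.32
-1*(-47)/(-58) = -47/58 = -0.81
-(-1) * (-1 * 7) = -7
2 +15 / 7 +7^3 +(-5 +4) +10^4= 72423 / 7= 10346.14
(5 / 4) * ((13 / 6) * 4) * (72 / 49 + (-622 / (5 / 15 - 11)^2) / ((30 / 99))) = -18015153 / 100352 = -179.52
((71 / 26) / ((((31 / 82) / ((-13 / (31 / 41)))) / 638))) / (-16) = 38072969 / 7688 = 4952.26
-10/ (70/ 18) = -18/ 7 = -2.57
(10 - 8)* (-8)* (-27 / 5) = 86.40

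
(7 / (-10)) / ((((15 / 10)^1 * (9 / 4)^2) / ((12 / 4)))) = -0.28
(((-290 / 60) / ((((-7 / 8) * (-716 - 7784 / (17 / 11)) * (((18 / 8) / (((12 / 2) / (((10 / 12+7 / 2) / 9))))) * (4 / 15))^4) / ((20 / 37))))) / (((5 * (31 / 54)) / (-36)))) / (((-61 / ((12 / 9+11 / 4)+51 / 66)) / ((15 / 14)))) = -2720664688674600000 / 26333981605288357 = -103.31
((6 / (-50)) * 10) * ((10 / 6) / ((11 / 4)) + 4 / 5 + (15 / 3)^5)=-1031714 / 275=-3751.69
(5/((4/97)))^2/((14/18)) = 2117025/112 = 18902.01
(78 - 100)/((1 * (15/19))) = -418/15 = -27.87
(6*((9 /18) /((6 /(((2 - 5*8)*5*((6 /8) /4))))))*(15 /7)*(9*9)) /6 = -115425 /224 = -515.29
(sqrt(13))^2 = 13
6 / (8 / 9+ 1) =54 / 17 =3.18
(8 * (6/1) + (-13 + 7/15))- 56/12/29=15358/435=35.31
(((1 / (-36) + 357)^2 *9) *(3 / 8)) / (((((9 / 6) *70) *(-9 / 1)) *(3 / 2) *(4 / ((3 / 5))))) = -165148201 / 3628800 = -45.51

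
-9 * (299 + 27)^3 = -311813784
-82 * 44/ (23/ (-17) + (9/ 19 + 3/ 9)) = 6608.98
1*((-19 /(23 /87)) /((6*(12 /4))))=-3.99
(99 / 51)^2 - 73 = -20008 / 289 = -69.23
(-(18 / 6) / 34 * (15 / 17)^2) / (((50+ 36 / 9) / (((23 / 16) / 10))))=-115 / 628864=-0.00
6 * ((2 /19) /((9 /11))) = 0.77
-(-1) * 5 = 5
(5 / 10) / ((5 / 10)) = 1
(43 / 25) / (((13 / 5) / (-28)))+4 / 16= -4751 / 260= -18.27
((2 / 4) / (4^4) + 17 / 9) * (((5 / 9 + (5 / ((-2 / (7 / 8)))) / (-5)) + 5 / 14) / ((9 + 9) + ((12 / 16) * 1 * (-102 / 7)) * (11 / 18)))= 0.23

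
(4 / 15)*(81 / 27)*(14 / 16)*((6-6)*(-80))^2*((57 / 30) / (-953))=0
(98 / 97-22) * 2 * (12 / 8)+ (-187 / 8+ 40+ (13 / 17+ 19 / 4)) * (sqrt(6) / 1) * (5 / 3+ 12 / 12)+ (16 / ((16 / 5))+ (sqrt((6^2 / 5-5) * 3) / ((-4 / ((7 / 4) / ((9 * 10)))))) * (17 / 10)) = -5623 / 97-119 * sqrt(165) / 72000+ 3011 * sqrt(6) / 51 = 86.63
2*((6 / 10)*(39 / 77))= 234 / 385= 0.61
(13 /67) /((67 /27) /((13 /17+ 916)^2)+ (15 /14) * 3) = 1193572393650 /19772659738619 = 0.06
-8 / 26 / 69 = -0.00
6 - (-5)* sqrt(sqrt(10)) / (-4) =6 - 5* 10^(1 / 4) / 4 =3.78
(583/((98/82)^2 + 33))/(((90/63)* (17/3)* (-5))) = -20580483/49192900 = -0.42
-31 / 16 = -1.94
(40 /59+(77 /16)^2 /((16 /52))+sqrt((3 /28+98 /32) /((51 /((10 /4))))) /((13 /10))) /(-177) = -1529501 /3564544- 25*sqrt(50694) /3285828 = -0.43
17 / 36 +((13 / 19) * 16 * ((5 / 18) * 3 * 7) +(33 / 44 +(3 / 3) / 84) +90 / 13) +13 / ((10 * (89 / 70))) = 404617117 / 5539716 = 73.04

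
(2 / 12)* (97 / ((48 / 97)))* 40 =47045 / 36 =1306.81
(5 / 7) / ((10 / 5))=5 / 14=0.36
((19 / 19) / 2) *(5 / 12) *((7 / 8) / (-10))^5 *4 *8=-16807 / 491520000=-0.00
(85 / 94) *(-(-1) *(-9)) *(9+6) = -11475 / 94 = -122.07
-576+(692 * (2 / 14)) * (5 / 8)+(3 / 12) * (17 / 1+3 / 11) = -509.90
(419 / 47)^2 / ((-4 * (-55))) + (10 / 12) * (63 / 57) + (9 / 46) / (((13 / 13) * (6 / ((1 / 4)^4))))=69722664607 / 54367554560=1.28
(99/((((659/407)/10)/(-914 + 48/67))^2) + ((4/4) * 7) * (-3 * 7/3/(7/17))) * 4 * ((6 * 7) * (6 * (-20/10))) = -12378711200133818391264/1949487409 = -6349726160315.93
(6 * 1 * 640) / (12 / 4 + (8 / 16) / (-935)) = 7180800 / 5609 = 1280.23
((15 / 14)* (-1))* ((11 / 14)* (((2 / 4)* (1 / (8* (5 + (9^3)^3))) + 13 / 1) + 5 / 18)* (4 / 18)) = -40741139149535 / 16401834033984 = -2.48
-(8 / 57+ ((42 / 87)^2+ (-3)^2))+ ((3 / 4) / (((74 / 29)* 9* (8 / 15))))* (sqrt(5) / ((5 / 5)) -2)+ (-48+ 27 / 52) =-42040004869 / 737846304+ 145* sqrt(5) / 2368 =-56.84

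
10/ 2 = 5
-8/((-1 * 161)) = 8/161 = 0.05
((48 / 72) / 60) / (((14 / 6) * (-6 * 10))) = -1 / 12600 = -0.00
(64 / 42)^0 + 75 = 76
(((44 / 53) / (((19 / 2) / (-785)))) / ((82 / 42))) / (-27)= 483560 / 371583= 1.30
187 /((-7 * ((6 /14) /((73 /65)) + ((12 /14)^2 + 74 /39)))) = -3726723 /420425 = -8.86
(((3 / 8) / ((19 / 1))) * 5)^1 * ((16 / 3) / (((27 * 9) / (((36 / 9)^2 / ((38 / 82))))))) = 6560 / 87723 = 0.07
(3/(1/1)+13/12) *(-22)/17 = -539/102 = -5.28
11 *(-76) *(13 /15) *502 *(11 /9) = -60013096 /135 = -444541.45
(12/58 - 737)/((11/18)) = -1205.66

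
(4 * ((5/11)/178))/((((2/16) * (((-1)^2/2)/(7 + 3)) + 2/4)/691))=1105600/79299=13.94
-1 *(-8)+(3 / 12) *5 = 37 / 4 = 9.25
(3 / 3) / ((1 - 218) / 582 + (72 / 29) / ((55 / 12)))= 928290 / 156733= 5.92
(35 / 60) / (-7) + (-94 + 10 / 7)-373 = -39115 / 84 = -465.65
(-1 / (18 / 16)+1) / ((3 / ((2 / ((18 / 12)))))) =4 / 81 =0.05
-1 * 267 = -267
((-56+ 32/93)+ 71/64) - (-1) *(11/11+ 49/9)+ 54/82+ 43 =-3253111/732096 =-4.44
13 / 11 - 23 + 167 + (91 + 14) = 2752 / 11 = 250.18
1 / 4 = 0.25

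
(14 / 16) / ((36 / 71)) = 497 / 288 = 1.73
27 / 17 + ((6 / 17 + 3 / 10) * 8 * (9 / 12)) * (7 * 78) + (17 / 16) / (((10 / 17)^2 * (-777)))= 45240710399 / 21134400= 2140.62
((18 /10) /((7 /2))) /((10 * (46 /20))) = 18 /805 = 0.02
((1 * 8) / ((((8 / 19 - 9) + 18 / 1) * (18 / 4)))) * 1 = 0.19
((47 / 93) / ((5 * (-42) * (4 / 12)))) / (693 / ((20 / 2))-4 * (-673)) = -47 / 17976063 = -0.00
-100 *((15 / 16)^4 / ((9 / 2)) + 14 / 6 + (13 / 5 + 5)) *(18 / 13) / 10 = -14900421 / 106496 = -139.92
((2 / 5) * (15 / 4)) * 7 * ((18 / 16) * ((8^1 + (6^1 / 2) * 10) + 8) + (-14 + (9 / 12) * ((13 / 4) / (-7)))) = 12567 / 32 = 392.72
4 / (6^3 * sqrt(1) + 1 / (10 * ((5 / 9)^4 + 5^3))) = 32830000 / 1772826561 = 0.02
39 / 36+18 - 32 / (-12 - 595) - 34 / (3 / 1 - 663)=7686923 / 400620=19.19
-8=-8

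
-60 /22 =-2.73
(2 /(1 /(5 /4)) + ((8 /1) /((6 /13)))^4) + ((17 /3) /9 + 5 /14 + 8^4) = 53505721 /567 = 94366.35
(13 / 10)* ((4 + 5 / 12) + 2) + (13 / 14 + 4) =11147 / 840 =13.27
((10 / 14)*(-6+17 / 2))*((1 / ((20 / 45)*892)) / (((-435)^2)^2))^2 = 1 / 112840955554944012984000000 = 0.00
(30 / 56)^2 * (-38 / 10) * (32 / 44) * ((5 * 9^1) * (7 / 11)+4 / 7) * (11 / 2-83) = 298048725 / 166012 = 1795.34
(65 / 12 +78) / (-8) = -1001 / 96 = -10.43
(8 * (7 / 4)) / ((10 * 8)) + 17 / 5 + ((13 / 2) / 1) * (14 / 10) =507 / 40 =12.68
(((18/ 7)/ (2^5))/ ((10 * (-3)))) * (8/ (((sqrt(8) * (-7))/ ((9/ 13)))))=27 * sqrt(2)/ 50960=0.00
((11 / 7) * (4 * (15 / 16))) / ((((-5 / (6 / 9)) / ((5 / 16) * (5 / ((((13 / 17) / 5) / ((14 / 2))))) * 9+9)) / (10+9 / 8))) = -132896313 / 23296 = -5704.68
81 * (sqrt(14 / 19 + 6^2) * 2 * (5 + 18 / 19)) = 18306 * sqrt(13262) / 361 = 5839.70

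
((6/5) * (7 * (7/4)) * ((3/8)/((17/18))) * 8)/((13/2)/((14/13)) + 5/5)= 111132/16745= 6.64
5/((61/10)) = 50/61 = 0.82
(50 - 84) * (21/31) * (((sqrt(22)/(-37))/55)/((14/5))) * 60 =3060 * sqrt(22)/12617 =1.14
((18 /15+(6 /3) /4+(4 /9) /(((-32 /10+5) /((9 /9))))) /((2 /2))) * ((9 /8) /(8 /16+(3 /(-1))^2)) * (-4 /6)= -83 /540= -0.15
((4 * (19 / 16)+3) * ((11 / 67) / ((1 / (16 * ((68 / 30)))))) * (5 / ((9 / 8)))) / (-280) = -46376 / 63315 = -0.73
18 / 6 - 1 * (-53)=56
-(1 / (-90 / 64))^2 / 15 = -1024 / 30375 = -0.03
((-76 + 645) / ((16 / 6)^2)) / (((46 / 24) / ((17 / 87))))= 87057 / 10672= 8.16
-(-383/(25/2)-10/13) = 10208/325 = 31.41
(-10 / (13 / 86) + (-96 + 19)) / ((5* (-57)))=1861 / 3705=0.50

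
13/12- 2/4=0.58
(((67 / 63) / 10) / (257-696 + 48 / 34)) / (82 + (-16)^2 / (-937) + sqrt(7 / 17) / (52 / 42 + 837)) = -71752722410516945377 / 24128715143964335214157155 + 17603117781673 *sqrt(119) / 6893918612561238632616330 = -0.00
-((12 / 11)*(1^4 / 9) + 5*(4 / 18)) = -122 / 99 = -1.23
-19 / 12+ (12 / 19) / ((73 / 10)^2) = -1909369 / 1215012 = -1.57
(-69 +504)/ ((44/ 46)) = 10005/ 22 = 454.77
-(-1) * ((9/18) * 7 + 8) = 23/2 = 11.50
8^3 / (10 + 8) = 256 / 9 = 28.44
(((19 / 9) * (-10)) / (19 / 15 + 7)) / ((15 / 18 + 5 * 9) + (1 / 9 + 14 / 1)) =-1425 / 33449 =-0.04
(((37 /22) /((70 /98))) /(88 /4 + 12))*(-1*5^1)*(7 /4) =-1813 /2992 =-0.61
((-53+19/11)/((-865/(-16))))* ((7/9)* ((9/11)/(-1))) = 63168/104665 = 0.60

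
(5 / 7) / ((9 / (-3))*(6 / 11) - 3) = -0.15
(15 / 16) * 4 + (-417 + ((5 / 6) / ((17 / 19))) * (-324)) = -48621 / 68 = -715.01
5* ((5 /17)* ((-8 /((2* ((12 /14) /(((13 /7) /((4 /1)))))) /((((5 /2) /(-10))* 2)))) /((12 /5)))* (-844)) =-342875 /612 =-560.25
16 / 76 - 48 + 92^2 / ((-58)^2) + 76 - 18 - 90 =-77.27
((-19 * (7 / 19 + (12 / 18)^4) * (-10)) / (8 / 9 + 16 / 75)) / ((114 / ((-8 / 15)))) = -21775 / 47709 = -0.46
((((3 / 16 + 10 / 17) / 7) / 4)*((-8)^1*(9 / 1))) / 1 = -1899 / 952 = -1.99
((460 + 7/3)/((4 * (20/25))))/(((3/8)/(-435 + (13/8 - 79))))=-28426565/144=-197406.70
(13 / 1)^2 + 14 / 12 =1021 / 6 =170.17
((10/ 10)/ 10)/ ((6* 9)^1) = 1/ 540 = 0.00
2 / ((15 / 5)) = 2 / 3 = 0.67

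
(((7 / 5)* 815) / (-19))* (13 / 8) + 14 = -12705 / 152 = -83.59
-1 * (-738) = 738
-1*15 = -15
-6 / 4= -1.50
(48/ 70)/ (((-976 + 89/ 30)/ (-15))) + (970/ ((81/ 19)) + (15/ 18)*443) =19752586025/ 33102594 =596.71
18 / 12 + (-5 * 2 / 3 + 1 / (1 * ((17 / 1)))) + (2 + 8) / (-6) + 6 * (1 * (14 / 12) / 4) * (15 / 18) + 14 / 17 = -473 / 408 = -1.16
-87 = -87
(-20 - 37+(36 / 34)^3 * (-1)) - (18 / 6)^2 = -330090 / 4913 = -67.19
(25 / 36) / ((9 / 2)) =25 / 162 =0.15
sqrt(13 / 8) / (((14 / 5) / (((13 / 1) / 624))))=0.01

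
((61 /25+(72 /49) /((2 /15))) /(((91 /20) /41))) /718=1352098 /8003905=0.17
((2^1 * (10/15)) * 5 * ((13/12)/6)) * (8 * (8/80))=26/27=0.96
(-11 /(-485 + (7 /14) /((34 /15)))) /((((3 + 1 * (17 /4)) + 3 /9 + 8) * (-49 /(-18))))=864 /1615285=0.00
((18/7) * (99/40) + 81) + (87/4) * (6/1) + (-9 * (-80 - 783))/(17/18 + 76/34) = 51773679/19460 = 2660.52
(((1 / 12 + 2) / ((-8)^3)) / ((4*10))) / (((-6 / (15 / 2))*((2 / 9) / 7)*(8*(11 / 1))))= 525 / 11534336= 0.00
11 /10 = 1.10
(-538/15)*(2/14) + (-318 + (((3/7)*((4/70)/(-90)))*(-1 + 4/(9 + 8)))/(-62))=-417201311/1291150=-323.12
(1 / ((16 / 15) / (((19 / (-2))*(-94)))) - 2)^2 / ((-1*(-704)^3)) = 178569769 / 89321897984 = 0.00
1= 1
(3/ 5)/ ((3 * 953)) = 1/ 4765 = 0.00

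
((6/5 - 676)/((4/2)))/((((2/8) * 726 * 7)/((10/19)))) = -964/6897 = -0.14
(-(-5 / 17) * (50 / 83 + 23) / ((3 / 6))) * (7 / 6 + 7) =159985 / 1411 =113.38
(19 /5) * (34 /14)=323 /35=9.23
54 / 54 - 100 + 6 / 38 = -1878 / 19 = -98.84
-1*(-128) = 128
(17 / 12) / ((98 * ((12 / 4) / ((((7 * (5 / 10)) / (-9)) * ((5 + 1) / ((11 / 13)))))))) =-221 / 16632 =-0.01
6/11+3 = 39/11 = 3.55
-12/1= -12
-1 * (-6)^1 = 6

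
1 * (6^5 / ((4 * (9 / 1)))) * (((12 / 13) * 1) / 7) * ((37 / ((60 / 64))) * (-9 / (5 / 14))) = -9206784 / 325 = -28328.57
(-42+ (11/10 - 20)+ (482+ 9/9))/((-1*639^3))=-469/289907910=-0.00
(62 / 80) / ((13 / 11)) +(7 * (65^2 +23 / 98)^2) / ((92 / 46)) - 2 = 2786167241657 / 44590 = 62484127.42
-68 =-68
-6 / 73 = -0.08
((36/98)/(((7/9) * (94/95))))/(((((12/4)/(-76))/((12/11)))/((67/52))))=-39182940/2305303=-17.00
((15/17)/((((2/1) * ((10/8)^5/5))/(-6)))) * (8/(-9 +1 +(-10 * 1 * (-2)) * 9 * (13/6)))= -36864/405875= -0.09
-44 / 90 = -0.49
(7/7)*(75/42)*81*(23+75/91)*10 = 21951000/637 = 34459.97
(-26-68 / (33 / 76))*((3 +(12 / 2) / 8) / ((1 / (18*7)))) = -949095 / 11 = -86281.36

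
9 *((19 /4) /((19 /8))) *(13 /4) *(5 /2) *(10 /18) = 81.25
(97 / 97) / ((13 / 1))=1 / 13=0.08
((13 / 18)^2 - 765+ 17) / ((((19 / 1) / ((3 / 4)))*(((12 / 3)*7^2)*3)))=-0.05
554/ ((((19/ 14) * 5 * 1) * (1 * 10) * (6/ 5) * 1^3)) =1939/ 285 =6.80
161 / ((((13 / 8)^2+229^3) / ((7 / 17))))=10304 / 1866540415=0.00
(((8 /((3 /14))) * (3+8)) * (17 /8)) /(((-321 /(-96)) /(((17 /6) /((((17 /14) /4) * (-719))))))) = -2345728 /692397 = -3.39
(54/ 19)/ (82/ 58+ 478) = 1566/ 264157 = 0.01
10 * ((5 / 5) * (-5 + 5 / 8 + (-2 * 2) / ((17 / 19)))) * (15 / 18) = -10025 / 136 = -73.71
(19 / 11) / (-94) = -19 / 1034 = -0.02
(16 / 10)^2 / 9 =64 / 225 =0.28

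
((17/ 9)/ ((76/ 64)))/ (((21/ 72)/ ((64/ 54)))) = 69632/ 10773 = 6.46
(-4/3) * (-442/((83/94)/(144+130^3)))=365147755648/249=1466456849.99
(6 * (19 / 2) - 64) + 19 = 12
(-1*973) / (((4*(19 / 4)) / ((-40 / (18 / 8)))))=155680 / 171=910.41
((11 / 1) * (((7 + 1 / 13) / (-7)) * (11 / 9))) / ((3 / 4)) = -44528 / 2457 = -18.12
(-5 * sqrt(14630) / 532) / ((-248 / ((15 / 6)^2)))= 125 * sqrt(14630) / 527744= 0.03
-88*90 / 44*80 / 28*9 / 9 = -3600 / 7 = -514.29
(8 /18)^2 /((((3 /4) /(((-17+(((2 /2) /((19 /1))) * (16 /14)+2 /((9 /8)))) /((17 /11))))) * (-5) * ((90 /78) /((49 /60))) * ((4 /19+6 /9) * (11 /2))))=26424944 /348553125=0.08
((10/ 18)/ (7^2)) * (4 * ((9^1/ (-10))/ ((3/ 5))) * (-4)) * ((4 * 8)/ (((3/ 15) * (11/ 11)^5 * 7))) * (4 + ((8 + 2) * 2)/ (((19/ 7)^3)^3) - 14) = -20646847396160000/ 332045641014591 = -62.18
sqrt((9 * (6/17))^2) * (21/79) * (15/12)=2835/2686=1.06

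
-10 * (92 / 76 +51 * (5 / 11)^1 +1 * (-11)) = -27990 / 209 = -133.92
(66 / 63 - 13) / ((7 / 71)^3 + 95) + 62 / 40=5084628967 / 3570198240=1.42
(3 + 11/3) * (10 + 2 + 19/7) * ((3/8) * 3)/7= 1545/98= 15.77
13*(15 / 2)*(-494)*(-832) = 40073280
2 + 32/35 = 102/35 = 2.91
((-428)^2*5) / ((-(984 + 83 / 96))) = -87928320 / 94547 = -930.00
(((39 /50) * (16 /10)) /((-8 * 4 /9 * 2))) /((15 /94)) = -5499 /5000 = -1.10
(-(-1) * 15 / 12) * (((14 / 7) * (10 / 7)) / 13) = 25 / 91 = 0.27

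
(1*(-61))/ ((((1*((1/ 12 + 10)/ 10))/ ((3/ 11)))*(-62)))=10980/ 41261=0.27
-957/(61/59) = -56463/61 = -925.62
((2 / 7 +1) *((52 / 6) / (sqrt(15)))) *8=208 *sqrt(15) / 35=23.02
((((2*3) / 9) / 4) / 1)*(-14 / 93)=-7 / 279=-0.03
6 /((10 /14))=8.40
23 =23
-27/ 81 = -1/ 3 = -0.33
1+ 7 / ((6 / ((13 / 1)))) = 97 / 6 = 16.17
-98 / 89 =-1.10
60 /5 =12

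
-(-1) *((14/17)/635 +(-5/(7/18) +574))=42402858/75565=561.14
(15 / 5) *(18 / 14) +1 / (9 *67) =16288 / 4221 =3.86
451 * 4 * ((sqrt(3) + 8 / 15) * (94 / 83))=1356608 / 1245 + 169576 * sqrt(3) / 83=4628.37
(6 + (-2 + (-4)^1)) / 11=0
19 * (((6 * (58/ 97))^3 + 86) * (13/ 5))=5959323058/ 912673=6529.53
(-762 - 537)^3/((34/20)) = -21919338990/17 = -1289372881.76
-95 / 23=-4.13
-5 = -5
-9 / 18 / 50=-1 / 100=-0.01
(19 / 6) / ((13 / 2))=19 / 39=0.49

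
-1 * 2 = -2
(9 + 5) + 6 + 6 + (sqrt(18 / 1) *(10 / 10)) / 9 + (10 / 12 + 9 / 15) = sqrt(2) / 3 + 823 / 30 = 27.90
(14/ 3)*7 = 98/ 3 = 32.67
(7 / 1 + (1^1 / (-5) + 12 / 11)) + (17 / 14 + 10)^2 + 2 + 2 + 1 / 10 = 137.75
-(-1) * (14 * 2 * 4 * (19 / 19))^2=12544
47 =47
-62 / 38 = -31 / 19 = -1.63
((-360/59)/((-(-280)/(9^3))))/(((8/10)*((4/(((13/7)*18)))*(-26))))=295245/46256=6.38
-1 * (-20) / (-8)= -5 / 2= -2.50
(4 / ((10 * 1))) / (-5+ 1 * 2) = -2 / 15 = -0.13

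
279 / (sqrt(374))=279 * sqrt(374) / 374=14.43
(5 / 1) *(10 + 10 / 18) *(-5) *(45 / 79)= -11875 / 79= -150.32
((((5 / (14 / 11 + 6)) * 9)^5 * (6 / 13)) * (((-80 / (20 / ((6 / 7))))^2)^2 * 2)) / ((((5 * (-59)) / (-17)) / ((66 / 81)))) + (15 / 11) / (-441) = 528170333747561 / 9723473760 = 54319.10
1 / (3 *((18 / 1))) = 1 / 54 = 0.02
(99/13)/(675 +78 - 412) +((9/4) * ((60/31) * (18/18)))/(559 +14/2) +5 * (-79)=-90091861/228098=-394.97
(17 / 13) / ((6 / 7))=119 / 78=1.53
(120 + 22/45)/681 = 5422/30645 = 0.18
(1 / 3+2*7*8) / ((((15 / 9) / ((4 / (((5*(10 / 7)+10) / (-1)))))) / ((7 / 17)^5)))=-39647713 / 212978550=-0.19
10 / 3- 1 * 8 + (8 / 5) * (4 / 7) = -394 / 105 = -3.75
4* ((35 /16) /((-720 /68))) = -119 /144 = -0.83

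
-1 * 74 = -74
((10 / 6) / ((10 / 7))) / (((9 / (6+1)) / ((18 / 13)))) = 49 / 39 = 1.26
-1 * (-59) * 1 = 59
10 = 10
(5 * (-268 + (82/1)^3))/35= 551100/7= 78728.57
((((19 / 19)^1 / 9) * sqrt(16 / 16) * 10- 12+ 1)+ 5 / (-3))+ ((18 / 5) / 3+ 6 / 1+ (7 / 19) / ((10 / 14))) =-3283 / 855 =-3.84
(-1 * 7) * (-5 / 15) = 7 / 3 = 2.33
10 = 10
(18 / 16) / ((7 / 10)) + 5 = 185 / 28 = 6.61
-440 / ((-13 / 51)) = 22440 / 13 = 1726.15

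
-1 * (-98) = 98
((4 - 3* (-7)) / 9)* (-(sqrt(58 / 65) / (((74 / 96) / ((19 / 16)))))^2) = -104690 / 17797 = -5.88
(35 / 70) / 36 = 1 / 72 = 0.01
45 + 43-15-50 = 23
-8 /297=-0.03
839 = 839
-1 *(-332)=332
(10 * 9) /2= 45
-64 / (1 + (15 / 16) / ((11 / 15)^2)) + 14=-49550 / 5311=-9.33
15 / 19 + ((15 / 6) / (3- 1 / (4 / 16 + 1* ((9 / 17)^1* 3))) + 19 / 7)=369249 / 81662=4.52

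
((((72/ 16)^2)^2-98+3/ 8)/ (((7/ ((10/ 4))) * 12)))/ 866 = 24995/ 2327808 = 0.01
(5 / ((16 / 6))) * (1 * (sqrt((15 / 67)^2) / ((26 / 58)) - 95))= -617325 / 3484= -177.19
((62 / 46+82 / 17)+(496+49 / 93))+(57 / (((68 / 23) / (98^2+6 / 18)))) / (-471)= 834005165 / 7611988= 109.56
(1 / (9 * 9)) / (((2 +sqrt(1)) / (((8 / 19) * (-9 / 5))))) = -8 / 2565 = -0.00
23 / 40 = 0.58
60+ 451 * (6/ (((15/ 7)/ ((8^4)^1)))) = 25862444/ 5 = 5172488.80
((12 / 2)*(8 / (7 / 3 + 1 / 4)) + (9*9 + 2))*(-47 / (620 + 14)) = -148003 / 19654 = -7.53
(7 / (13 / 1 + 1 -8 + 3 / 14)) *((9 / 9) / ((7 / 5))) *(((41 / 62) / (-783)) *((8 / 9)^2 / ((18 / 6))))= -0.00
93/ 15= 31/ 5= 6.20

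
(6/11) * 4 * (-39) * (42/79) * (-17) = 668304/869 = 769.05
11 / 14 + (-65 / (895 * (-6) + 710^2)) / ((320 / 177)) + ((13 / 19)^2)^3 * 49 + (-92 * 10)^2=8897003267958617705133 / 10511510119546240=846405.81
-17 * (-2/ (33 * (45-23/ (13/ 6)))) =442/ 14751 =0.03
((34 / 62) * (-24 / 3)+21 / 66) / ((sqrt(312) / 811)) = -186.82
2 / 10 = 1 / 5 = 0.20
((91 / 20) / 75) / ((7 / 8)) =26 / 375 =0.07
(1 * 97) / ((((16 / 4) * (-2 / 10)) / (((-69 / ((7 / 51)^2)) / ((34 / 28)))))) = 5120145 / 14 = 365724.64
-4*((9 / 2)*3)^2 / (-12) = 243 / 4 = 60.75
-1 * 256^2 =-65536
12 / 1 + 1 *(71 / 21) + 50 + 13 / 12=1861 / 28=66.46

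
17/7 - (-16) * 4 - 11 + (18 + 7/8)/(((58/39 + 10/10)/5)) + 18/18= 512635/5432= 94.37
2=2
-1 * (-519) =519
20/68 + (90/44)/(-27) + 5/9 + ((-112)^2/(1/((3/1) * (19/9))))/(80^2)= 13.19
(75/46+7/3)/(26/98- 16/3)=-26803/34270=-0.78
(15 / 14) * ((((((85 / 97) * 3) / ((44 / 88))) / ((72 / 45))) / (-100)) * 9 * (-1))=6885 / 21728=0.32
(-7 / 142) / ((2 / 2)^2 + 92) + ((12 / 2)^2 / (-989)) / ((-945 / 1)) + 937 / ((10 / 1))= 7138742076 / 76187615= 93.70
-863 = -863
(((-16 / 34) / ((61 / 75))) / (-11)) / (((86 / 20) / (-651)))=-3906000 / 490501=-7.96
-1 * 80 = -80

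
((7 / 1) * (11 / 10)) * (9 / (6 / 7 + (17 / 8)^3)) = 6.63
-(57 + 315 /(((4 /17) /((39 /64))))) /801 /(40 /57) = -1415101 /911360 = -1.55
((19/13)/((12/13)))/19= 1/12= 0.08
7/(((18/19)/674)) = 44821/9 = 4980.11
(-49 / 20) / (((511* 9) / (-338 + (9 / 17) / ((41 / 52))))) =0.18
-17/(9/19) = -35.89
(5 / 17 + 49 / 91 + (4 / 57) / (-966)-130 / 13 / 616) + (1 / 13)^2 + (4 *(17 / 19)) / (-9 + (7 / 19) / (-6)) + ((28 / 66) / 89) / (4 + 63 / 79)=51928305839331737 / 121266216282166956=0.43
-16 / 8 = -2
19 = 19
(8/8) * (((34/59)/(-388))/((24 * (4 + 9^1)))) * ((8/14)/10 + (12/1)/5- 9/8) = -6341/999922560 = -0.00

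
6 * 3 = 18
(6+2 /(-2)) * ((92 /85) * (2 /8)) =23 /17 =1.35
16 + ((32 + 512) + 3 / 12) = 2241 / 4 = 560.25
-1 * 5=-5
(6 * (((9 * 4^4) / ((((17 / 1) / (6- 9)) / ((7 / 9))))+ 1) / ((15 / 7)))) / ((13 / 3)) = -225078 / 1105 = -203.69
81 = 81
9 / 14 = 0.64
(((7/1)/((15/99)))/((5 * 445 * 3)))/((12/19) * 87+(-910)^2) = 1463/175051252000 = 0.00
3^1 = 3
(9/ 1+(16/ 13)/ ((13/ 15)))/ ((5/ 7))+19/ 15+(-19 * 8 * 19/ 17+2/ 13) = -6631186/ 43095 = -153.87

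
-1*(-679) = 679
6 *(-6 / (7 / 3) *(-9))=972 / 7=138.86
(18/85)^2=324/7225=0.04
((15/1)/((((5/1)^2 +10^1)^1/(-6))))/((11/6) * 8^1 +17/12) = -216/1351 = -0.16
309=309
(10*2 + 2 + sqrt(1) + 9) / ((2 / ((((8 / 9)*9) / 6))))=64 / 3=21.33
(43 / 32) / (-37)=-43 / 1184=-0.04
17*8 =136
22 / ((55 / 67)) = 134 / 5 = 26.80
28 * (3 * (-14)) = -1176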